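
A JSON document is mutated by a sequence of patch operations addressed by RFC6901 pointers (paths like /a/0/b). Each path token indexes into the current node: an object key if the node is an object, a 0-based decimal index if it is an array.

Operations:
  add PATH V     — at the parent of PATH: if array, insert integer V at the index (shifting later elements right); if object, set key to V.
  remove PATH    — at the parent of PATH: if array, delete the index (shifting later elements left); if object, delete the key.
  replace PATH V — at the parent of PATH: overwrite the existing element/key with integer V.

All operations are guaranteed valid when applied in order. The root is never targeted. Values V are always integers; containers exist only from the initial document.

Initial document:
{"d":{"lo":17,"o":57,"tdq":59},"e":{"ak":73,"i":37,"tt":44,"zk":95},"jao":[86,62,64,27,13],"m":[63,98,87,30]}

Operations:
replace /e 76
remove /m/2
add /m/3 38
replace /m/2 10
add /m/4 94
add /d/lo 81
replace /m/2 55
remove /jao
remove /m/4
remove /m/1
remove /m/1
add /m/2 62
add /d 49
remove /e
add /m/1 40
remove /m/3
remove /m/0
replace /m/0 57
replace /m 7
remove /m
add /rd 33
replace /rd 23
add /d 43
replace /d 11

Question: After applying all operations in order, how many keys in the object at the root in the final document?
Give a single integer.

After op 1 (replace /e 76): {"d":{"lo":17,"o":57,"tdq":59},"e":76,"jao":[86,62,64,27,13],"m":[63,98,87,30]}
After op 2 (remove /m/2): {"d":{"lo":17,"o":57,"tdq":59},"e":76,"jao":[86,62,64,27,13],"m":[63,98,30]}
After op 3 (add /m/3 38): {"d":{"lo":17,"o":57,"tdq":59},"e":76,"jao":[86,62,64,27,13],"m":[63,98,30,38]}
After op 4 (replace /m/2 10): {"d":{"lo":17,"o":57,"tdq":59},"e":76,"jao":[86,62,64,27,13],"m":[63,98,10,38]}
After op 5 (add /m/4 94): {"d":{"lo":17,"o":57,"tdq":59},"e":76,"jao":[86,62,64,27,13],"m":[63,98,10,38,94]}
After op 6 (add /d/lo 81): {"d":{"lo":81,"o":57,"tdq":59},"e":76,"jao":[86,62,64,27,13],"m":[63,98,10,38,94]}
After op 7 (replace /m/2 55): {"d":{"lo":81,"o":57,"tdq":59},"e":76,"jao":[86,62,64,27,13],"m":[63,98,55,38,94]}
After op 8 (remove /jao): {"d":{"lo":81,"o":57,"tdq":59},"e":76,"m":[63,98,55,38,94]}
After op 9 (remove /m/4): {"d":{"lo":81,"o":57,"tdq":59},"e":76,"m":[63,98,55,38]}
After op 10 (remove /m/1): {"d":{"lo":81,"o":57,"tdq":59},"e":76,"m":[63,55,38]}
After op 11 (remove /m/1): {"d":{"lo":81,"o":57,"tdq":59},"e":76,"m":[63,38]}
After op 12 (add /m/2 62): {"d":{"lo":81,"o":57,"tdq":59},"e":76,"m":[63,38,62]}
After op 13 (add /d 49): {"d":49,"e":76,"m":[63,38,62]}
After op 14 (remove /e): {"d":49,"m":[63,38,62]}
After op 15 (add /m/1 40): {"d":49,"m":[63,40,38,62]}
After op 16 (remove /m/3): {"d":49,"m":[63,40,38]}
After op 17 (remove /m/0): {"d":49,"m":[40,38]}
After op 18 (replace /m/0 57): {"d":49,"m":[57,38]}
After op 19 (replace /m 7): {"d":49,"m":7}
After op 20 (remove /m): {"d":49}
After op 21 (add /rd 33): {"d":49,"rd":33}
After op 22 (replace /rd 23): {"d":49,"rd":23}
After op 23 (add /d 43): {"d":43,"rd":23}
After op 24 (replace /d 11): {"d":11,"rd":23}
Size at the root: 2

Answer: 2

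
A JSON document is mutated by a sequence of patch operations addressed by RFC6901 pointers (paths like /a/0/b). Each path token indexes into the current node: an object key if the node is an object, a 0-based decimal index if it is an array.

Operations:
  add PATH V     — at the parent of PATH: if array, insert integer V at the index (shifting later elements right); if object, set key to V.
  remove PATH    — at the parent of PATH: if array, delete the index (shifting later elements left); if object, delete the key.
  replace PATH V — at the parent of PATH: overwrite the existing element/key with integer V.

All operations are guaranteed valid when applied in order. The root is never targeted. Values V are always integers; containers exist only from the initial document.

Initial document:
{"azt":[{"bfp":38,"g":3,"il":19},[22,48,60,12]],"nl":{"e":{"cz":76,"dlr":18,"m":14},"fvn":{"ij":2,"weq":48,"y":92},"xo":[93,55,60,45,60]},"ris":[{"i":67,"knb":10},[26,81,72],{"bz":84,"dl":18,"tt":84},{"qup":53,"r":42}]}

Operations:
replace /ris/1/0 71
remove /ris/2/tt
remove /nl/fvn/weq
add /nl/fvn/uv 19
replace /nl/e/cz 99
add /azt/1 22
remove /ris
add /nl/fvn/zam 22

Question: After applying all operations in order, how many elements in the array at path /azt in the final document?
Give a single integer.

Answer: 3

Derivation:
After op 1 (replace /ris/1/0 71): {"azt":[{"bfp":38,"g":3,"il":19},[22,48,60,12]],"nl":{"e":{"cz":76,"dlr":18,"m":14},"fvn":{"ij":2,"weq":48,"y":92},"xo":[93,55,60,45,60]},"ris":[{"i":67,"knb":10},[71,81,72],{"bz":84,"dl":18,"tt":84},{"qup":53,"r":42}]}
After op 2 (remove /ris/2/tt): {"azt":[{"bfp":38,"g":3,"il":19},[22,48,60,12]],"nl":{"e":{"cz":76,"dlr":18,"m":14},"fvn":{"ij":2,"weq":48,"y":92},"xo":[93,55,60,45,60]},"ris":[{"i":67,"knb":10},[71,81,72],{"bz":84,"dl":18},{"qup":53,"r":42}]}
After op 3 (remove /nl/fvn/weq): {"azt":[{"bfp":38,"g":3,"il":19},[22,48,60,12]],"nl":{"e":{"cz":76,"dlr":18,"m":14},"fvn":{"ij":2,"y":92},"xo":[93,55,60,45,60]},"ris":[{"i":67,"knb":10},[71,81,72],{"bz":84,"dl":18},{"qup":53,"r":42}]}
After op 4 (add /nl/fvn/uv 19): {"azt":[{"bfp":38,"g":3,"il":19},[22,48,60,12]],"nl":{"e":{"cz":76,"dlr":18,"m":14},"fvn":{"ij":2,"uv":19,"y":92},"xo":[93,55,60,45,60]},"ris":[{"i":67,"knb":10},[71,81,72],{"bz":84,"dl":18},{"qup":53,"r":42}]}
After op 5 (replace /nl/e/cz 99): {"azt":[{"bfp":38,"g":3,"il":19},[22,48,60,12]],"nl":{"e":{"cz":99,"dlr":18,"m":14},"fvn":{"ij":2,"uv":19,"y":92},"xo":[93,55,60,45,60]},"ris":[{"i":67,"knb":10},[71,81,72],{"bz":84,"dl":18},{"qup":53,"r":42}]}
After op 6 (add /azt/1 22): {"azt":[{"bfp":38,"g":3,"il":19},22,[22,48,60,12]],"nl":{"e":{"cz":99,"dlr":18,"m":14},"fvn":{"ij":2,"uv":19,"y":92},"xo":[93,55,60,45,60]},"ris":[{"i":67,"knb":10},[71,81,72],{"bz":84,"dl":18},{"qup":53,"r":42}]}
After op 7 (remove /ris): {"azt":[{"bfp":38,"g":3,"il":19},22,[22,48,60,12]],"nl":{"e":{"cz":99,"dlr":18,"m":14},"fvn":{"ij":2,"uv":19,"y":92},"xo":[93,55,60,45,60]}}
After op 8 (add /nl/fvn/zam 22): {"azt":[{"bfp":38,"g":3,"il":19},22,[22,48,60,12]],"nl":{"e":{"cz":99,"dlr":18,"m":14},"fvn":{"ij":2,"uv":19,"y":92,"zam":22},"xo":[93,55,60,45,60]}}
Size at path /azt: 3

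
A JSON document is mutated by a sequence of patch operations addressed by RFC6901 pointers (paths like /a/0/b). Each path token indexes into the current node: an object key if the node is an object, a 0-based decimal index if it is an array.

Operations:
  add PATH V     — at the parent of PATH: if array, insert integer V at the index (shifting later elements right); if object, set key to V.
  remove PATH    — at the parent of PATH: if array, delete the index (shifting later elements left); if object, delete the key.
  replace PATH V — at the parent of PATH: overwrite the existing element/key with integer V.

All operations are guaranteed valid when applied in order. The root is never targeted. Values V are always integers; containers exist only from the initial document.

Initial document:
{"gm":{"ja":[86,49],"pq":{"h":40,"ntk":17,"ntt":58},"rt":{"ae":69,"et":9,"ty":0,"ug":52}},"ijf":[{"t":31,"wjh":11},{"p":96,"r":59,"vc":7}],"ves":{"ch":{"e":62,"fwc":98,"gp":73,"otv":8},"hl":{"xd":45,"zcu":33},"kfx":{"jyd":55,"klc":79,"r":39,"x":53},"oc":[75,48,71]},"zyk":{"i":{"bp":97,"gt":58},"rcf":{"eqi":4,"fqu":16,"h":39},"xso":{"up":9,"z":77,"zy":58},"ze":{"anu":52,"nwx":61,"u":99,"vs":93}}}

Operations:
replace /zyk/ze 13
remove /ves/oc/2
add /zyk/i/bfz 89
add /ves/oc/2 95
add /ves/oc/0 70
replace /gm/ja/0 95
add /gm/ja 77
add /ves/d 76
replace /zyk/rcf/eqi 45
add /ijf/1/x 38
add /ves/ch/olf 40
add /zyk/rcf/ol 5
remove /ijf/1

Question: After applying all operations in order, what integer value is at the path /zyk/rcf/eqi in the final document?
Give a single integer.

After op 1 (replace /zyk/ze 13): {"gm":{"ja":[86,49],"pq":{"h":40,"ntk":17,"ntt":58},"rt":{"ae":69,"et":9,"ty":0,"ug":52}},"ijf":[{"t":31,"wjh":11},{"p":96,"r":59,"vc":7}],"ves":{"ch":{"e":62,"fwc":98,"gp":73,"otv":8},"hl":{"xd":45,"zcu":33},"kfx":{"jyd":55,"klc":79,"r":39,"x":53},"oc":[75,48,71]},"zyk":{"i":{"bp":97,"gt":58},"rcf":{"eqi":4,"fqu":16,"h":39},"xso":{"up":9,"z":77,"zy":58},"ze":13}}
After op 2 (remove /ves/oc/2): {"gm":{"ja":[86,49],"pq":{"h":40,"ntk":17,"ntt":58},"rt":{"ae":69,"et":9,"ty":0,"ug":52}},"ijf":[{"t":31,"wjh":11},{"p":96,"r":59,"vc":7}],"ves":{"ch":{"e":62,"fwc":98,"gp":73,"otv":8},"hl":{"xd":45,"zcu":33},"kfx":{"jyd":55,"klc":79,"r":39,"x":53},"oc":[75,48]},"zyk":{"i":{"bp":97,"gt":58},"rcf":{"eqi":4,"fqu":16,"h":39},"xso":{"up":9,"z":77,"zy":58},"ze":13}}
After op 3 (add /zyk/i/bfz 89): {"gm":{"ja":[86,49],"pq":{"h":40,"ntk":17,"ntt":58},"rt":{"ae":69,"et":9,"ty":0,"ug":52}},"ijf":[{"t":31,"wjh":11},{"p":96,"r":59,"vc":7}],"ves":{"ch":{"e":62,"fwc":98,"gp":73,"otv":8},"hl":{"xd":45,"zcu":33},"kfx":{"jyd":55,"klc":79,"r":39,"x":53},"oc":[75,48]},"zyk":{"i":{"bfz":89,"bp":97,"gt":58},"rcf":{"eqi":4,"fqu":16,"h":39},"xso":{"up":9,"z":77,"zy":58},"ze":13}}
After op 4 (add /ves/oc/2 95): {"gm":{"ja":[86,49],"pq":{"h":40,"ntk":17,"ntt":58},"rt":{"ae":69,"et":9,"ty":0,"ug":52}},"ijf":[{"t":31,"wjh":11},{"p":96,"r":59,"vc":7}],"ves":{"ch":{"e":62,"fwc":98,"gp":73,"otv":8},"hl":{"xd":45,"zcu":33},"kfx":{"jyd":55,"klc":79,"r":39,"x":53},"oc":[75,48,95]},"zyk":{"i":{"bfz":89,"bp":97,"gt":58},"rcf":{"eqi":4,"fqu":16,"h":39},"xso":{"up":9,"z":77,"zy":58},"ze":13}}
After op 5 (add /ves/oc/0 70): {"gm":{"ja":[86,49],"pq":{"h":40,"ntk":17,"ntt":58},"rt":{"ae":69,"et":9,"ty":0,"ug":52}},"ijf":[{"t":31,"wjh":11},{"p":96,"r":59,"vc":7}],"ves":{"ch":{"e":62,"fwc":98,"gp":73,"otv":8},"hl":{"xd":45,"zcu":33},"kfx":{"jyd":55,"klc":79,"r":39,"x":53},"oc":[70,75,48,95]},"zyk":{"i":{"bfz":89,"bp":97,"gt":58},"rcf":{"eqi":4,"fqu":16,"h":39},"xso":{"up":9,"z":77,"zy":58},"ze":13}}
After op 6 (replace /gm/ja/0 95): {"gm":{"ja":[95,49],"pq":{"h":40,"ntk":17,"ntt":58},"rt":{"ae":69,"et":9,"ty":0,"ug":52}},"ijf":[{"t":31,"wjh":11},{"p":96,"r":59,"vc":7}],"ves":{"ch":{"e":62,"fwc":98,"gp":73,"otv":8},"hl":{"xd":45,"zcu":33},"kfx":{"jyd":55,"klc":79,"r":39,"x":53},"oc":[70,75,48,95]},"zyk":{"i":{"bfz":89,"bp":97,"gt":58},"rcf":{"eqi":4,"fqu":16,"h":39},"xso":{"up":9,"z":77,"zy":58},"ze":13}}
After op 7 (add /gm/ja 77): {"gm":{"ja":77,"pq":{"h":40,"ntk":17,"ntt":58},"rt":{"ae":69,"et":9,"ty":0,"ug":52}},"ijf":[{"t":31,"wjh":11},{"p":96,"r":59,"vc":7}],"ves":{"ch":{"e":62,"fwc":98,"gp":73,"otv":8},"hl":{"xd":45,"zcu":33},"kfx":{"jyd":55,"klc":79,"r":39,"x":53},"oc":[70,75,48,95]},"zyk":{"i":{"bfz":89,"bp":97,"gt":58},"rcf":{"eqi":4,"fqu":16,"h":39},"xso":{"up":9,"z":77,"zy":58},"ze":13}}
After op 8 (add /ves/d 76): {"gm":{"ja":77,"pq":{"h":40,"ntk":17,"ntt":58},"rt":{"ae":69,"et":9,"ty":0,"ug":52}},"ijf":[{"t":31,"wjh":11},{"p":96,"r":59,"vc":7}],"ves":{"ch":{"e":62,"fwc":98,"gp":73,"otv":8},"d":76,"hl":{"xd":45,"zcu":33},"kfx":{"jyd":55,"klc":79,"r":39,"x":53},"oc":[70,75,48,95]},"zyk":{"i":{"bfz":89,"bp":97,"gt":58},"rcf":{"eqi":4,"fqu":16,"h":39},"xso":{"up":9,"z":77,"zy":58},"ze":13}}
After op 9 (replace /zyk/rcf/eqi 45): {"gm":{"ja":77,"pq":{"h":40,"ntk":17,"ntt":58},"rt":{"ae":69,"et":9,"ty":0,"ug":52}},"ijf":[{"t":31,"wjh":11},{"p":96,"r":59,"vc":7}],"ves":{"ch":{"e":62,"fwc":98,"gp":73,"otv":8},"d":76,"hl":{"xd":45,"zcu":33},"kfx":{"jyd":55,"klc":79,"r":39,"x":53},"oc":[70,75,48,95]},"zyk":{"i":{"bfz":89,"bp":97,"gt":58},"rcf":{"eqi":45,"fqu":16,"h":39},"xso":{"up":9,"z":77,"zy":58},"ze":13}}
After op 10 (add /ijf/1/x 38): {"gm":{"ja":77,"pq":{"h":40,"ntk":17,"ntt":58},"rt":{"ae":69,"et":9,"ty":0,"ug":52}},"ijf":[{"t":31,"wjh":11},{"p":96,"r":59,"vc":7,"x":38}],"ves":{"ch":{"e":62,"fwc":98,"gp":73,"otv":8},"d":76,"hl":{"xd":45,"zcu":33},"kfx":{"jyd":55,"klc":79,"r":39,"x":53},"oc":[70,75,48,95]},"zyk":{"i":{"bfz":89,"bp":97,"gt":58},"rcf":{"eqi":45,"fqu":16,"h":39},"xso":{"up":9,"z":77,"zy":58},"ze":13}}
After op 11 (add /ves/ch/olf 40): {"gm":{"ja":77,"pq":{"h":40,"ntk":17,"ntt":58},"rt":{"ae":69,"et":9,"ty":0,"ug":52}},"ijf":[{"t":31,"wjh":11},{"p":96,"r":59,"vc":7,"x":38}],"ves":{"ch":{"e":62,"fwc":98,"gp":73,"olf":40,"otv":8},"d":76,"hl":{"xd":45,"zcu":33},"kfx":{"jyd":55,"klc":79,"r":39,"x":53},"oc":[70,75,48,95]},"zyk":{"i":{"bfz":89,"bp":97,"gt":58},"rcf":{"eqi":45,"fqu":16,"h":39},"xso":{"up":9,"z":77,"zy":58},"ze":13}}
After op 12 (add /zyk/rcf/ol 5): {"gm":{"ja":77,"pq":{"h":40,"ntk":17,"ntt":58},"rt":{"ae":69,"et":9,"ty":0,"ug":52}},"ijf":[{"t":31,"wjh":11},{"p":96,"r":59,"vc":7,"x":38}],"ves":{"ch":{"e":62,"fwc":98,"gp":73,"olf":40,"otv":8},"d":76,"hl":{"xd":45,"zcu":33},"kfx":{"jyd":55,"klc":79,"r":39,"x":53},"oc":[70,75,48,95]},"zyk":{"i":{"bfz":89,"bp":97,"gt":58},"rcf":{"eqi":45,"fqu":16,"h":39,"ol":5},"xso":{"up":9,"z":77,"zy":58},"ze":13}}
After op 13 (remove /ijf/1): {"gm":{"ja":77,"pq":{"h":40,"ntk":17,"ntt":58},"rt":{"ae":69,"et":9,"ty":0,"ug":52}},"ijf":[{"t":31,"wjh":11}],"ves":{"ch":{"e":62,"fwc":98,"gp":73,"olf":40,"otv":8},"d":76,"hl":{"xd":45,"zcu":33},"kfx":{"jyd":55,"klc":79,"r":39,"x":53},"oc":[70,75,48,95]},"zyk":{"i":{"bfz":89,"bp":97,"gt":58},"rcf":{"eqi":45,"fqu":16,"h":39,"ol":5},"xso":{"up":9,"z":77,"zy":58},"ze":13}}
Value at /zyk/rcf/eqi: 45

Answer: 45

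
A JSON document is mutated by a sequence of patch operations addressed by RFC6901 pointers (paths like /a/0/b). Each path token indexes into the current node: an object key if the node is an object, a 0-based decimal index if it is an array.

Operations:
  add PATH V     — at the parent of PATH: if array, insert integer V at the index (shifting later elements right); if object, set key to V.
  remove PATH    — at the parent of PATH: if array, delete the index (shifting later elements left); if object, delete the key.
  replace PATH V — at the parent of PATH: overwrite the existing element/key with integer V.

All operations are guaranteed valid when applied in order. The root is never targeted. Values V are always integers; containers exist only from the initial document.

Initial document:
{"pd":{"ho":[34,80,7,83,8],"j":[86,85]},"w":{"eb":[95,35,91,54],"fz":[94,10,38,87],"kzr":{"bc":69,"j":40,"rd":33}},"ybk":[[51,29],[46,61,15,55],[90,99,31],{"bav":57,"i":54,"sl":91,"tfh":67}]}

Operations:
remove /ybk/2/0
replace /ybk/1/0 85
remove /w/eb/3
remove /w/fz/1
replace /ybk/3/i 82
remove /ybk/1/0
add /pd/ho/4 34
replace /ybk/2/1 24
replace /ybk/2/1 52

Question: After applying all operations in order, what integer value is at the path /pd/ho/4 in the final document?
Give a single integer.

After op 1 (remove /ybk/2/0): {"pd":{"ho":[34,80,7,83,8],"j":[86,85]},"w":{"eb":[95,35,91,54],"fz":[94,10,38,87],"kzr":{"bc":69,"j":40,"rd":33}},"ybk":[[51,29],[46,61,15,55],[99,31],{"bav":57,"i":54,"sl":91,"tfh":67}]}
After op 2 (replace /ybk/1/0 85): {"pd":{"ho":[34,80,7,83,8],"j":[86,85]},"w":{"eb":[95,35,91,54],"fz":[94,10,38,87],"kzr":{"bc":69,"j":40,"rd":33}},"ybk":[[51,29],[85,61,15,55],[99,31],{"bav":57,"i":54,"sl":91,"tfh":67}]}
After op 3 (remove /w/eb/3): {"pd":{"ho":[34,80,7,83,8],"j":[86,85]},"w":{"eb":[95,35,91],"fz":[94,10,38,87],"kzr":{"bc":69,"j":40,"rd":33}},"ybk":[[51,29],[85,61,15,55],[99,31],{"bav":57,"i":54,"sl":91,"tfh":67}]}
After op 4 (remove /w/fz/1): {"pd":{"ho":[34,80,7,83,8],"j":[86,85]},"w":{"eb":[95,35,91],"fz":[94,38,87],"kzr":{"bc":69,"j":40,"rd":33}},"ybk":[[51,29],[85,61,15,55],[99,31],{"bav":57,"i":54,"sl":91,"tfh":67}]}
After op 5 (replace /ybk/3/i 82): {"pd":{"ho":[34,80,7,83,8],"j":[86,85]},"w":{"eb":[95,35,91],"fz":[94,38,87],"kzr":{"bc":69,"j":40,"rd":33}},"ybk":[[51,29],[85,61,15,55],[99,31],{"bav":57,"i":82,"sl":91,"tfh":67}]}
After op 6 (remove /ybk/1/0): {"pd":{"ho":[34,80,7,83,8],"j":[86,85]},"w":{"eb":[95,35,91],"fz":[94,38,87],"kzr":{"bc":69,"j":40,"rd":33}},"ybk":[[51,29],[61,15,55],[99,31],{"bav":57,"i":82,"sl":91,"tfh":67}]}
After op 7 (add /pd/ho/4 34): {"pd":{"ho":[34,80,7,83,34,8],"j":[86,85]},"w":{"eb":[95,35,91],"fz":[94,38,87],"kzr":{"bc":69,"j":40,"rd":33}},"ybk":[[51,29],[61,15,55],[99,31],{"bav":57,"i":82,"sl":91,"tfh":67}]}
After op 8 (replace /ybk/2/1 24): {"pd":{"ho":[34,80,7,83,34,8],"j":[86,85]},"w":{"eb":[95,35,91],"fz":[94,38,87],"kzr":{"bc":69,"j":40,"rd":33}},"ybk":[[51,29],[61,15,55],[99,24],{"bav":57,"i":82,"sl":91,"tfh":67}]}
After op 9 (replace /ybk/2/1 52): {"pd":{"ho":[34,80,7,83,34,8],"j":[86,85]},"w":{"eb":[95,35,91],"fz":[94,38,87],"kzr":{"bc":69,"j":40,"rd":33}},"ybk":[[51,29],[61,15,55],[99,52],{"bav":57,"i":82,"sl":91,"tfh":67}]}
Value at /pd/ho/4: 34

Answer: 34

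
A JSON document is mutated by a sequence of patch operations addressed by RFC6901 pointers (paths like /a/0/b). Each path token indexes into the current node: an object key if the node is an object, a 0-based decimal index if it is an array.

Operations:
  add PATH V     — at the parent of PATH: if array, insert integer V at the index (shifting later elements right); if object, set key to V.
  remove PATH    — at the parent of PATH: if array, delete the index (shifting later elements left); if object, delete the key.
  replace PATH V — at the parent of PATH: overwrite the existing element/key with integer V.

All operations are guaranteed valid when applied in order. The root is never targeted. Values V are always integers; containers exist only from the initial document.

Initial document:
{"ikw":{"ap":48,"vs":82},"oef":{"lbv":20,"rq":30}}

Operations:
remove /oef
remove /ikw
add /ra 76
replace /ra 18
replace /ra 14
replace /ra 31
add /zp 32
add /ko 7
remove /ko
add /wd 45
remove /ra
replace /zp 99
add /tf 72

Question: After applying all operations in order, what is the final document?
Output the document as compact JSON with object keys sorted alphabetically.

Answer: {"tf":72,"wd":45,"zp":99}

Derivation:
After op 1 (remove /oef): {"ikw":{"ap":48,"vs":82}}
After op 2 (remove /ikw): {}
After op 3 (add /ra 76): {"ra":76}
After op 4 (replace /ra 18): {"ra":18}
After op 5 (replace /ra 14): {"ra":14}
After op 6 (replace /ra 31): {"ra":31}
After op 7 (add /zp 32): {"ra":31,"zp":32}
After op 8 (add /ko 7): {"ko":7,"ra":31,"zp":32}
After op 9 (remove /ko): {"ra":31,"zp":32}
After op 10 (add /wd 45): {"ra":31,"wd":45,"zp":32}
After op 11 (remove /ra): {"wd":45,"zp":32}
After op 12 (replace /zp 99): {"wd":45,"zp":99}
After op 13 (add /tf 72): {"tf":72,"wd":45,"zp":99}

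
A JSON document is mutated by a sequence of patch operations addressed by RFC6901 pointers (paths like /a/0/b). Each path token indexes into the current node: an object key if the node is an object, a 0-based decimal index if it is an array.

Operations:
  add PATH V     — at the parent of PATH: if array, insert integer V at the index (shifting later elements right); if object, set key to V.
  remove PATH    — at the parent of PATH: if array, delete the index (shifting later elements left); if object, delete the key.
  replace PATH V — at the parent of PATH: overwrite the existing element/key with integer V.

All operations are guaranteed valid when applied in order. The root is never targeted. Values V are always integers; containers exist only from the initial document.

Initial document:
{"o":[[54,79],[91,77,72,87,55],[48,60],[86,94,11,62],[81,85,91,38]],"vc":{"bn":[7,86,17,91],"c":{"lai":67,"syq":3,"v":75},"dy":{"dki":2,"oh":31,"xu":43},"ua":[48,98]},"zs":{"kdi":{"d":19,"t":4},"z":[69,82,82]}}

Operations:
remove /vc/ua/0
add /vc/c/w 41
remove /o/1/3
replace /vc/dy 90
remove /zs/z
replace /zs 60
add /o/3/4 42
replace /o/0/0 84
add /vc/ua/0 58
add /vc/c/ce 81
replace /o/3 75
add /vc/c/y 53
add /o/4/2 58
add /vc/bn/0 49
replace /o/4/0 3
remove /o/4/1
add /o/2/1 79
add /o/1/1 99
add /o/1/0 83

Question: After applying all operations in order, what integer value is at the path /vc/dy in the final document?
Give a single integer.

Answer: 90

Derivation:
After op 1 (remove /vc/ua/0): {"o":[[54,79],[91,77,72,87,55],[48,60],[86,94,11,62],[81,85,91,38]],"vc":{"bn":[7,86,17,91],"c":{"lai":67,"syq":3,"v":75},"dy":{"dki":2,"oh":31,"xu":43},"ua":[98]},"zs":{"kdi":{"d":19,"t":4},"z":[69,82,82]}}
After op 2 (add /vc/c/w 41): {"o":[[54,79],[91,77,72,87,55],[48,60],[86,94,11,62],[81,85,91,38]],"vc":{"bn":[7,86,17,91],"c":{"lai":67,"syq":3,"v":75,"w":41},"dy":{"dki":2,"oh":31,"xu":43},"ua":[98]},"zs":{"kdi":{"d":19,"t":4},"z":[69,82,82]}}
After op 3 (remove /o/1/3): {"o":[[54,79],[91,77,72,55],[48,60],[86,94,11,62],[81,85,91,38]],"vc":{"bn":[7,86,17,91],"c":{"lai":67,"syq":3,"v":75,"w":41},"dy":{"dki":2,"oh":31,"xu":43},"ua":[98]},"zs":{"kdi":{"d":19,"t":4},"z":[69,82,82]}}
After op 4 (replace /vc/dy 90): {"o":[[54,79],[91,77,72,55],[48,60],[86,94,11,62],[81,85,91,38]],"vc":{"bn":[7,86,17,91],"c":{"lai":67,"syq":3,"v":75,"w":41},"dy":90,"ua":[98]},"zs":{"kdi":{"d":19,"t":4},"z":[69,82,82]}}
After op 5 (remove /zs/z): {"o":[[54,79],[91,77,72,55],[48,60],[86,94,11,62],[81,85,91,38]],"vc":{"bn":[7,86,17,91],"c":{"lai":67,"syq":3,"v":75,"w":41},"dy":90,"ua":[98]},"zs":{"kdi":{"d":19,"t":4}}}
After op 6 (replace /zs 60): {"o":[[54,79],[91,77,72,55],[48,60],[86,94,11,62],[81,85,91,38]],"vc":{"bn":[7,86,17,91],"c":{"lai":67,"syq":3,"v":75,"w":41},"dy":90,"ua":[98]},"zs":60}
After op 7 (add /o/3/4 42): {"o":[[54,79],[91,77,72,55],[48,60],[86,94,11,62,42],[81,85,91,38]],"vc":{"bn":[7,86,17,91],"c":{"lai":67,"syq":3,"v":75,"w":41},"dy":90,"ua":[98]},"zs":60}
After op 8 (replace /o/0/0 84): {"o":[[84,79],[91,77,72,55],[48,60],[86,94,11,62,42],[81,85,91,38]],"vc":{"bn":[7,86,17,91],"c":{"lai":67,"syq":3,"v":75,"w":41},"dy":90,"ua":[98]},"zs":60}
After op 9 (add /vc/ua/0 58): {"o":[[84,79],[91,77,72,55],[48,60],[86,94,11,62,42],[81,85,91,38]],"vc":{"bn":[7,86,17,91],"c":{"lai":67,"syq":3,"v":75,"w":41},"dy":90,"ua":[58,98]},"zs":60}
After op 10 (add /vc/c/ce 81): {"o":[[84,79],[91,77,72,55],[48,60],[86,94,11,62,42],[81,85,91,38]],"vc":{"bn":[7,86,17,91],"c":{"ce":81,"lai":67,"syq":3,"v":75,"w":41},"dy":90,"ua":[58,98]},"zs":60}
After op 11 (replace /o/3 75): {"o":[[84,79],[91,77,72,55],[48,60],75,[81,85,91,38]],"vc":{"bn":[7,86,17,91],"c":{"ce":81,"lai":67,"syq":3,"v":75,"w":41},"dy":90,"ua":[58,98]},"zs":60}
After op 12 (add /vc/c/y 53): {"o":[[84,79],[91,77,72,55],[48,60],75,[81,85,91,38]],"vc":{"bn":[7,86,17,91],"c":{"ce":81,"lai":67,"syq":3,"v":75,"w":41,"y":53},"dy":90,"ua":[58,98]},"zs":60}
After op 13 (add /o/4/2 58): {"o":[[84,79],[91,77,72,55],[48,60],75,[81,85,58,91,38]],"vc":{"bn":[7,86,17,91],"c":{"ce":81,"lai":67,"syq":3,"v":75,"w":41,"y":53},"dy":90,"ua":[58,98]},"zs":60}
After op 14 (add /vc/bn/0 49): {"o":[[84,79],[91,77,72,55],[48,60],75,[81,85,58,91,38]],"vc":{"bn":[49,7,86,17,91],"c":{"ce":81,"lai":67,"syq":3,"v":75,"w":41,"y":53},"dy":90,"ua":[58,98]},"zs":60}
After op 15 (replace /o/4/0 3): {"o":[[84,79],[91,77,72,55],[48,60],75,[3,85,58,91,38]],"vc":{"bn":[49,7,86,17,91],"c":{"ce":81,"lai":67,"syq":3,"v":75,"w":41,"y":53},"dy":90,"ua":[58,98]},"zs":60}
After op 16 (remove /o/4/1): {"o":[[84,79],[91,77,72,55],[48,60],75,[3,58,91,38]],"vc":{"bn":[49,7,86,17,91],"c":{"ce":81,"lai":67,"syq":3,"v":75,"w":41,"y":53},"dy":90,"ua":[58,98]},"zs":60}
After op 17 (add /o/2/1 79): {"o":[[84,79],[91,77,72,55],[48,79,60],75,[3,58,91,38]],"vc":{"bn":[49,7,86,17,91],"c":{"ce":81,"lai":67,"syq":3,"v":75,"w":41,"y":53},"dy":90,"ua":[58,98]},"zs":60}
After op 18 (add /o/1/1 99): {"o":[[84,79],[91,99,77,72,55],[48,79,60],75,[3,58,91,38]],"vc":{"bn":[49,7,86,17,91],"c":{"ce":81,"lai":67,"syq":3,"v":75,"w":41,"y":53},"dy":90,"ua":[58,98]},"zs":60}
After op 19 (add /o/1/0 83): {"o":[[84,79],[83,91,99,77,72,55],[48,79,60],75,[3,58,91,38]],"vc":{"bn":[49,7,86,17,91],"c":{"ce":81,"lai":67,"syq":3,"v":75,"w":41,"y":53},"dy":90,"ua":[58,98]},"zs":60}
Value at /vc/dy: 90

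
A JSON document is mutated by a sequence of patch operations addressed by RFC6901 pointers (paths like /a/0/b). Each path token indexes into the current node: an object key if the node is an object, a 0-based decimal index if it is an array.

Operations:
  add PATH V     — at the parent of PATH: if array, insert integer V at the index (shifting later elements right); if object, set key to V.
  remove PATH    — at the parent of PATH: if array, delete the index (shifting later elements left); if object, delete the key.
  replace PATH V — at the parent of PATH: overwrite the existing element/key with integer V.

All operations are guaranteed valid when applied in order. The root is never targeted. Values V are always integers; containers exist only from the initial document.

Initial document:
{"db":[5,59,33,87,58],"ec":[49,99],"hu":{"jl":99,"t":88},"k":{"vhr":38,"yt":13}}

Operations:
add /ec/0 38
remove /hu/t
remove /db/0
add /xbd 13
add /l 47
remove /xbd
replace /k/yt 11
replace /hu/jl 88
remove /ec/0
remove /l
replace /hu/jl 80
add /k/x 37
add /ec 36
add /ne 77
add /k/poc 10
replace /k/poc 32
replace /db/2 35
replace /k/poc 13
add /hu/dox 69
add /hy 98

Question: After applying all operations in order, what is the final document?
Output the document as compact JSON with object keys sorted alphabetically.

Answer: {"db":[59,33,35,58],"ec":36,"hu":{"dox":69,"jl":80},"hy":98,"k":{"poc":13,"vhr":38,"x":37,"yt":11},"ne":77}

Derivation:
After op 1 (add /ec/0 38): {"db":[5,59,33,87,58],"ec":[38,49,99],"hu":{"jl":99,"t":88},"k":{"vhr":38,"yt":13}}
After op 2 (remove /hu/t): {"db":[5,59,33,87,58],"ec":[38,49,99],"hu":{"jl":99},"k":{"vhr":38,"yt":13}}
After op 3 (remove /db/0): {"db":[59,33,87,58],"ec":[38,49,99],"hu":{"jl":99},"k":{"vhr":38,"yt":13}}
After op 4 (add /xbd 13): {"db":[59,33,87,58],"ec":[38,49,99],"hu":{"jl":99},"k":{"vhr":38,"yt":13},"xbd":13}
After op 5 (add /l 47): {"db":[59,33,87,58],"ec":[38,49,99],"hu":{"jl":99},"k":{"vhr":38,"yt":13},"l":47,"xbd":13}
After op 6 (remove /xbd): {"db":[59,33,87,58],"ec":[38,49,99],"hu":{"jl":99},"k":{"vhr":38,"yt":13},"l":47}
After op 7 (replace /k/yt 11): {"db":[59,33,87,58],"ec":[38,49,99],"hu":{"jl":99},"k":{"vhr":38,"yt":11},"l":47}
After op 8 (replace /hu/jl 88): {"db":[59,33,87,58],"ec":[38,49,99],"hu":{"jl":88},"k":{"vhr":38,"yt":11},"l":47}
After op 9 (remove /ec/0): {"db":[59,33,87,58],"ec":[49,99],"hu":{"jl":88},"k":{"vhr":38,"yt":11},"l":47}
After op 10 (remove /l): {"db":[59,33,87,58],"ec":[49,99],"hu":{"jl":88},"k":{"vhr":38,"yt":11}}
After op 11 (replace /hu/jl 80): {"db":[59,33,87,58],"ec":[49,99],"hu":{"jl":80},"k":{"vhr":38,"yt":11}}
After op 12 (add /k/x 37): {"db":[59,33,87,58],"ec":[49,99],"hu":{"jl":80},"k":{"vhr":38,"x":37,"yt":11}}
After op 13 (add /ec 36): {"db":[59,33,87,58],"ec":36,"hu":{"jl":80},"k":{"vhr":38,"x":37,"yt":11}}
After op 14 (add /ne 77): {"db":[59,33,87,58],"ec":36,"hu":{"jl":80},"k":{"vhr":38,"x":37,"yt":11},"ne":77}
After op 15 (add /k/poc 10): {"db":[59,33,87,58],"ec":36,"hu":{"jl":80},"k":{"poc":10,"vhr":38,"x":37,"yt":11},"ne":77}
After op 16 (replace /k/poc 32): {"db":[59,33,87,58],"ec":36,"hu":{"jl":80},"k":{"poc":32,"vhr":38,"x":37,"yt":11},"ne":77}
After op 17 (replace /db/2 35): {"db":[59,33,35,58],"ec":36,"hu":{"jl":80},"k":{"poc":32,"vhr":38,"x":37,"yt":11},"ne":77}
After op 18 (replace /k/poc 13): {"db":[59,33,35,58],"ec":36,"hu":{"jl":80},"k":{"poc":13,"vhr":38,"x":37,"yt":11},"ne":77}
After op 19 (add /hu/dox 69): {"db":[59,33,35,58],"ec":36,"hu":{"dox":69,"jl":80},"k":{"poc":13,"vhr":38,"x":37,"yt":11},"ne":77}
After op 20 (add /hy 98): {"db":[59,33,35,58],"ec":36,"hu":{"dox":69,"jl":80},"hy":98,"k":{"poc":13,"vhr":38,"x":37,"yt":11},"ne":77}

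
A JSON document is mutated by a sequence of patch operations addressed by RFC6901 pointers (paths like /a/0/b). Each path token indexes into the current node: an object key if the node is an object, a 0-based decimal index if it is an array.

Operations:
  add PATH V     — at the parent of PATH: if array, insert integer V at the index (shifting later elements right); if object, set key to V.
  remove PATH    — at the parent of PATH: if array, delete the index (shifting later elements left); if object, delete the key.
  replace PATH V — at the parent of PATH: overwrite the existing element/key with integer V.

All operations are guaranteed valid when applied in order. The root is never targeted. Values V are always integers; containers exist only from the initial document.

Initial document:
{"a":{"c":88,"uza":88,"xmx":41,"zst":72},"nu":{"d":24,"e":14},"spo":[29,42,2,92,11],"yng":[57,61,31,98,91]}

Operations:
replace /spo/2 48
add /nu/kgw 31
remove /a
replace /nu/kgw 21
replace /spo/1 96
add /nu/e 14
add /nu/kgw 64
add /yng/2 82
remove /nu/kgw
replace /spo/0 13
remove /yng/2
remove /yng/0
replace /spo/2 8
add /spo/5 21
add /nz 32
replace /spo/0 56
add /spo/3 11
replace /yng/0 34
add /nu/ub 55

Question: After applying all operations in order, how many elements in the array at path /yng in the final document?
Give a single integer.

After op 1 (replace /spo/2 48): {"a":{"c":88,"uza":88,"xmx":41,"zst":72},"nu":{"d":24,"e":14},"spo":[29,42,48,92,11],"yng":[57,61,31,98,91]}
After op 2 (add /nu/kgw 31): {"a":{"c":88,"uza":88,"xmx":41,"zst":72},"nu":{"d":24,"e":14,"kgw":31},"spo":[29,42,48,92,11],"yng":[57,61,31,98,91]}
After op 3 (remove /a): {"nu":{"d":24,"e":14,"kgw":31},"spo":[29,42,48,92,11],"yng":[57,61,31,98,91]}
After op 4 (replace /nu/kgw 21): {"nu":{"d":24,"e":14,"kgw":21},"spo":[29,42,48,92,11],"yng":[57,61,31,98,91]}
After op 5 (replace /spo/1 96): {"nu":{"d":24,"e":14,"kgw":21},"spo":[29,96,48,92,11],"yng":[57,61,31,98,91]}
After op 6 (add /nu/e 14): {"nu":{"d":24,"e":14,"kgw":21},"spo":[29,96,48,92,11],"yng":[57,61,31,98,91]}
After op 7 (add /nu/kgw 64): {"nu":{"d":24,"e":14,"kgw":64},"spo":[29,96,48,92,11],"yng":[57,61,31,98,91]}
After op 8 (add /yng/2 82): {"nu":{"d":24,"e":14,"kgw":64},"spo":[29,96,48,92,11],"yng":[57,61,82,31,98,91]}
After op 9 (remove /nu/kgw): {"nu":{"d":24,"e":14},"spo":[29,96,48,92,11],"yng":[57,61,82,31,98,91]}
After op 10 (replace /spo/0 13): {"nu":{"d":24,"e":14},"spo":[13,96,48,92,11],"yng":[57,61,82,31,98,91]}
After op 11 (remove /yng/2): {"nu":{"d":24,"e":14},"spo":[13,96,48,92,11],"yng":[57,61,31,98,91]}
After op 12 (remove /yng/0): {"nu":{"d":24,"e":14},"spo":[13,96,48,92,11],"yng":[61,31,98,91]}
After op 13 (replace /spo/2 8): {"nu":{"d":24,"e":14},"spo":[13,96,8,92,11],"yng":[61,31,98,91]}
After op 14 (add /spo/5 21): {"nu":{"d":24,"e":14},"spo":[13,96,8,92,11,21],"yng":[61,31,98,91]}
After op 15 (add /nz 32): {"nu":{"d":24,"e":14},"nz":32,"spo":[13,96,8,92,11,21],"yng":[61,31,98,91]}
After op 16 (replace /spo/0 56): {"nu":{"d":24,"e":14},"nz":32,"spo":[56,96,8,92,11,21],"yng":[61,31,98,91]}
After op 17 (add /spo/3 11): {"nu":{"d":24,"e":14},"nz":32,"spo":[56,96,8,11,92,11,21],"yng":[61,31,98,91]}
After op 18 (replace /yng/0 34): {"nu":{"d":24,"e":14},"nz":32,"spo":[56,96,8,11,92,11,21],"yng":[34,31,98,91]}
After op 19 (add /nu/ub 55): {"nu":{"d":24,"e":14,"ub":55},"nz":32,"spo":[56,96,8,11,92,11,21],"yng":[34,31,98,91]}
Size at path /yng: 4

Answer: 4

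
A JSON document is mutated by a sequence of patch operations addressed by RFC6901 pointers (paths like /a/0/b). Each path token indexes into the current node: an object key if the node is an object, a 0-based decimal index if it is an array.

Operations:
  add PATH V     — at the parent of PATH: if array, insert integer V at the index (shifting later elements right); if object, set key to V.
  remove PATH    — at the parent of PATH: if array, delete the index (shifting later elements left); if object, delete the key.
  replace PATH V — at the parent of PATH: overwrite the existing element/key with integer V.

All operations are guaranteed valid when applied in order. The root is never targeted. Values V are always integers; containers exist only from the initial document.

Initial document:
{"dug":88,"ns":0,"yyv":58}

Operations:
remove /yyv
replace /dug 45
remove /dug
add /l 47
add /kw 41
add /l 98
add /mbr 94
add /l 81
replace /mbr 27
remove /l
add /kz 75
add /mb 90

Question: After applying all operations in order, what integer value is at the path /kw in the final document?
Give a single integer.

Answer: 41

Derivation:
After op 1 (remove /yyv): {"dug":88,"ns":0}
After op 2 (replace /dug 45): {"dug":45,"ns":0}
After op 3 (remove /dug): {"ns":0}
After op 4 (add /l 47): {"l":47,"ns":0}
After op 5 (add /kw 41): {"kw":41,"l":47,"ns":0}
After op 6 (add /l 98): {"kw":41,"l":98,"ns":0}
After op 7 (add /mbr 94): {"kw":41,"l":98,"mbr":94,"ns":0}
After op 8 (add /l 81): {"kw":41,"l":81,"mbr":94,"ns":0}
After op 9 (replace /mbr 27): {"kw":41,"l":81,"mbr":27,"ns":0}
After op 10 (remove /l): {"kw":41,"mbr":27,"ns":0}
After op 11 (add /kz 75): {"kw":41,"kz":75,"mbr":27,"ns":0}
After op 12 (add /mb 90): {"kw":41,"kz":75,"mb":90,"mbr":27,"ns":0}
Value at /kw: 41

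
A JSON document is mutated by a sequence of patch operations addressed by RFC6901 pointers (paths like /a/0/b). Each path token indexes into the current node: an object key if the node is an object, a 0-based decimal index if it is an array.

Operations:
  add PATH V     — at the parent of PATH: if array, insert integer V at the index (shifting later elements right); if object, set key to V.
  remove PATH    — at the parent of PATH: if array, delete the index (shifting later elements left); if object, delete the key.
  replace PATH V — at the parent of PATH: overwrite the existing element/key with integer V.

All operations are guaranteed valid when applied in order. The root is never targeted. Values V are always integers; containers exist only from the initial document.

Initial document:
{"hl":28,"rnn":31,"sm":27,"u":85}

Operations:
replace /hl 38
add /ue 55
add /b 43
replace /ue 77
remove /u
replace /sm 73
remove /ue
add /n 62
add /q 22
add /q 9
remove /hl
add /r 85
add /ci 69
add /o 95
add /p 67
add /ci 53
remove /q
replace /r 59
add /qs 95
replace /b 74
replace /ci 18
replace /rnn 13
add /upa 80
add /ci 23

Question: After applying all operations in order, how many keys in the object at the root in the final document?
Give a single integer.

After op 1 (replace /hl 38): {"hl":38,"rnn":31,"sm":27,"u":85}
After op 2 (add /ue 55): {"hl":38,"rnn":31,"sm":27,"u":85,"ue":55}
After op 3 (add /b 43): {"b":43,"hl":38,"rnn":31,"sm":27,"u":85,"ue":55}
After op 4 (replace /ue 77): {"b":43,"hl":38,"rnn":31,"sm":27,"u":85,"ue":77}
After op 5 (remove /u): {"b":43,"hl":38,"rnn":31,"sm":27,"ue":77}
After op 6 (replace /sm 73): {"b":43,"hl":38,"rnn":31,"sm":73,"ue":77}
After op 7 (remove /ue): {"b":43,"hl":38,"rnn":31,"sm":73}
After op 8 (add /n 62): {"b":43,"hl":38,"n":62,"rnn":31,"sm":73}
After op 9 (add /q 22): {"b":43,"hl":38,"n":62,"q":22,"rnn":31,"sm":73}
After op 10 (add /q 9): {"b":43,"hl":38,"n":62,"q":9,"rnn":31,"sm":73}
After op 11 (remove /hl): {"b":43,"n":62,"q":9,"rnn":31,"sm":73}
After op 12 (add /r 85): {"b":43,"n":62,"q":9,"r":85,"rnn":31,"sm":73}
After op 13 (add /ci 69): {"b":43,"ci":69,"n":62,"q":9,"r":85,"rnn":31,"sm":73}
After op 14 (add /o 95): {"b":43,"ci":69,"n":62,"o":95,"q":9,"r":85,"rnn":31,"sm":73}
After op 15 (add /p 67): {"b":43,"ci":69,"n":62,"o":95,"p":67,"q":9,"r":85,"rnn":31,"sm":73}
After op 16 (add /ci 53): {"b":43,"ci":53,"n":62,"o":95,"p":67,"q":9,"r":85,"rnn":31,"sm":73}
After op 17 (remove /q): {"b":43,"ci":53,"n":62,"o":95,"p":67,"r":85,"rnn":31,"sm":73}
After op 18 (replace /r 59): {"b":43,"ci":53,"n":62,"o":95,"p":67,"r":59,"rnn":31,"sm":73}
After op 19 (add /qs 95): {"b":43,"ci":53,"n":62,"o":95,"p":67,"qs":95,"r":59,"rnn":31,"sm":73}
After op 20 (replace /b 74): {"b":74,"ci":53,"n":62,"o":95,"p":67,"qs":95,"r":59,"rnn":31,"sm":73}
After op 21 (replace /ci 18): {"b":74,"ci":18,"n":62,"o":95,"p":67,"qs":95,"r":59,"rnn":31,"sm":73}
After op 22 (replace /rnn 13): {"b":74,"ci":18,"n":62,"o":95,"p":67,"qs":95,"r":59,"rnn":13,"sm":73}
After op 23 (add /upa 80): {"b":74,"ci":18,"n":62,"o":95,"p":67,"qs":95,"r":59,"rnn":13,"sm":73,"upa":80}
After op 24 (add /ci 23): {"b":74,"ci":23,"n":62,"o":95,"p":67,"qs":95,"r":59,"rnn":13,"sm":73,"upa":80}
Size at the root: 10

Answer: 10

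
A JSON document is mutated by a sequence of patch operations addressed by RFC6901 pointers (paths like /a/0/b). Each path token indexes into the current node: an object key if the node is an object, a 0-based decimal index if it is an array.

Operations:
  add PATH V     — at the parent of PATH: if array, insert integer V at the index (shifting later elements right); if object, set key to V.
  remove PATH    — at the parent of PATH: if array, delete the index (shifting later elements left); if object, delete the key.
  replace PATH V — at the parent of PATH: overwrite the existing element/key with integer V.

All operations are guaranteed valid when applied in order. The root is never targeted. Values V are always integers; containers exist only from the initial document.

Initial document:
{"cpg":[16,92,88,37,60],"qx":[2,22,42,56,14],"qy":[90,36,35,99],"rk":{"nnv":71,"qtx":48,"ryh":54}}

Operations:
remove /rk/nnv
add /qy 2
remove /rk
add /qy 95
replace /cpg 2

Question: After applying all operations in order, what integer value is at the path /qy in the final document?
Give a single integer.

After op 1 (remove /rk/nnv): {"cpg":[16,92,88,37,60],"qx":[2,22,42,56,14],"qy":[90,36,35,99],"rk":{"qtx":48,"ryh":54}}
After op 2 (add /qy 2): {"cpg":[16,92,88,37,60],"qx":[2,22,42,56,14],"qy":2,"rk":{"qtx":48,"ryh":54}}
After op 3 (remove /rk): {"cpg":[16,92,88,37,60],"qx":[2,22,42,56,14],"qy":2}
After op 4 (add /qy 95): {"cpg":[16,92,88,37,60],"qx":[2,22,42,56,14],"qy":95}
After op 5 (replace /cpg 2): {"cpg":2,"qx":[2,22,42,56,14],"qy":95}
Value at /qy: 95

Answer: 95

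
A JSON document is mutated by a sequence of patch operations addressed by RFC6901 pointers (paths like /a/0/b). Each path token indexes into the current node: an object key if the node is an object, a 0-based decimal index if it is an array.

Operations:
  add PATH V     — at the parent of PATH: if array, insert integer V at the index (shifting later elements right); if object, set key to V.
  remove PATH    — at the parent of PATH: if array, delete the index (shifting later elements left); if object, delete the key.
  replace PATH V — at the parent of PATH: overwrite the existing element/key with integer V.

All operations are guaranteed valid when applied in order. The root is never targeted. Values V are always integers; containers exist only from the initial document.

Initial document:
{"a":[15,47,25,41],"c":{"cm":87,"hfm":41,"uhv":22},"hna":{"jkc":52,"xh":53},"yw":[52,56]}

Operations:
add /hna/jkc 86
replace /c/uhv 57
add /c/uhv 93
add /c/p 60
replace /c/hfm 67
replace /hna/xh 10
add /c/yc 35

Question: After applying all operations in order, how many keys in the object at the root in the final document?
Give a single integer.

After op 1 (add /hna/jkc 86): {"a":[15,47,25,41],"c":{"cm":87,"hfm":41,"uhv":22},"hna":{"jkc":86,"xh":53},"yw":[52,56]}
After op 2 (replace /c/uhv 57): {"a":[15,47,25,41],"c":{"cm":87,"hfm":41,"uhv":57},"hna":{"jkc":86,"xh":53},"yw":[52,56]}
After op 3 (add /c/uhv 93): {"a":[15,47,25,41],"c":{"cm":87,"hfm":41,"uhv":93},"hna":{"jkc":86,"xh":53},"yw":[52,56]}
After op 4 (add /c/p 60): {"a":[15,47,25,41],"c":{"cm":87,"hfm":41,"p":60,"uhv":93},"hna":{"jkc":86,"xh":53},"yw":[52,56]}
After op 5 (replace /c/hfm 67): {"a":[15,47,25,41],"c":{"cm":87,"hfm":67,"p":60,"uhv":93},"hna":{"jkc":86,"xh":53},"yw":[52,56]}
After op 6 (replace /hna/xh 10): {"a":[15,47,25,41],"c":{"cm":87,"hfm":67,"p":60,"uhv":93},"hna":{"jkc":86,"xh":10},"yw":[52,56]}
After op 7 (add /c/yc 35): {"a":[15,47,25,41],"c":{"cm":87,"hfm":67,"p":60,"uhv":93,"yc":35},"hna":{"jkc":86,"xh":10},"yw":[52,56]}
Size at the root: 4

Answer: 4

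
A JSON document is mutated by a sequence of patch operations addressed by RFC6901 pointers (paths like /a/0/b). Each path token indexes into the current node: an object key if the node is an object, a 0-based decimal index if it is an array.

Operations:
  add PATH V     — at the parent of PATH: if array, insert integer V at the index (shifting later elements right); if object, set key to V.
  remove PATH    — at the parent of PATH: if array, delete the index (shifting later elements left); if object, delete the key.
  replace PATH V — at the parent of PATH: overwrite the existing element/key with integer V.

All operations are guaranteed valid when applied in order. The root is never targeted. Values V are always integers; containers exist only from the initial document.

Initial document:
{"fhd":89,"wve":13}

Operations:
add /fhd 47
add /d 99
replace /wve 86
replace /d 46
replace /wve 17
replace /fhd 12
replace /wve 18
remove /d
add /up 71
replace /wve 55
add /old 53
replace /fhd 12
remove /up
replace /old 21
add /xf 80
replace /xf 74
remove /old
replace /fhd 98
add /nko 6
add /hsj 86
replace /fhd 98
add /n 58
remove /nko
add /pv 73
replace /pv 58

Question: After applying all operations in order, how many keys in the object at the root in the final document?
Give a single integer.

After op 1 (add /fhd 47): {"fhd":47,"wve":13}
After op 2 (add /d 99): {"d":99,"fhd":47,"wve":13}
After op 3 (replace /wve 86): {"d":99,"fhd":47,"wve":86}
After op 4 (replace /d 46): {"d":46,"fhd":47,"wve":86}
After op 5 (replace /wve 17): {"d":46,"fhd":47,"wve":17}
After op 6 (replace /fhd 12): {"d":46,"fhd":12,"wve":17}
After op 7 (replace /wve 18): {"d":46,"fhd":12,"wve":18}
After op 8 (remove /d): {"fhd":12,"wve":18}
After op 9 (add /up 71): {"fhd":12,"up":71,"wve":18}
After op 10 (replace /wve 55): {"fhd":12,"up":71,"wve":55}
After op 11 (add /old 53): {"fhd":12,"old":53,"up":71,"wve":55}
After op 12 (replace /fhd 12): {"fhd":12,"old":53,"up":71,"wve":55}
After op 13 (remove /up): {"fhd":12,"old":53,"wve":55}
After op 14 (replace /old 21): {"fhd":12,"old":21,"wve":55}
After op 15 (add /xf 80): {"fhd":12,"old":21,"wve":55,"xf":80}
After op 16 (replace /xf 74): {"fhd":12,"old":21,"wve":55,"xf":74}
After op 17 (remove /old): {"fhd":12,"wve":55,"xf":74}
After op 18 (replace /fhd 98): {"fhd":98,"wve":55,"xf":74}
After op 19 (add /nko 6): {"fhd":98,"nko":6,"wve":55,"xf":74}
After op 20 (add /hsj 86): {"fhd":98,"hsj":86,"nko":6,"wve":55,"xf":74}
After op 21 (replace /fhd 98): {"fhd":98,"hsj":86,"nko":6,"wve":55,"xf":74}
After op 22 (add /n 58): {"fhd":98,"hsj":86,"n":58,"nko":6,"wve":55,"xf":74}
After op 23 (remove /nko): {"fhd":98,"hsj":86,"n":58,"wve":55,"xf":74}
After op 24 (add /pv 73): {"fhd":98,"hsj":86,"n":58,"pv":73,"wve":55,"xf":74}
After op 25 (replace /pv 58): {"fhd":98,"hsj":86,"n":58,"pv":58,"wve":55,"xf":74}
Size at the root: 6

Answer: 6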